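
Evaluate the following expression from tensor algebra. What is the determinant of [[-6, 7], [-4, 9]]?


For a 2x2 matrix [[a, b], [c, d]], det = a*d - b*c.
a = -6, b = 7, c = -4, d = 9
a*d = -6 * 9 = -54
b*c = 7 * -4 = -28
det = -54 - -28 = -26

-26


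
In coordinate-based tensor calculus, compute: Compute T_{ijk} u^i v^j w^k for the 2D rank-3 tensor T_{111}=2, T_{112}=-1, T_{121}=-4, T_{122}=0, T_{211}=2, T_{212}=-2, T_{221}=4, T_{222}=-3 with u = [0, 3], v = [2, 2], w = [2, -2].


S = sum over i,j,k of T_{ijk} u_i v_j w_k. Expanding all 8 terms:
T_{111}*u_1*v_1*w_1 = 2*0*2*2 = 0  (running total: 0)
T_{112}*u_1*v_1*w_2 = -1*0*2*-2 = 0  (running total: 0)
T_{121}*u_1*v_2*w_1 = -4*0*2*2 = 0  (running total: 0)
T_{122}*u_1*v_2*w_2 = 0*0*2*-2 = 0  (running total: 0)
T_{211}*u_2*v_1*w_1 = 2*3*2*2 = 24  (running total: 24)
T_{212}*u_2*v_1*w_2 = -2*3*2*-2 = 24  (running total: 48)
T_{221}*u_2*v_2*w_1 = 4*3*2*2 = 48  (running total: 96)
T_{222}*u_2*v_2*w_2 = -3*3*2*-2 = 36  (running total: 132)
S = 132

132


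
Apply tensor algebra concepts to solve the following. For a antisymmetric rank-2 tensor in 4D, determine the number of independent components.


A antisymmetric rank-2 tensor in d dimensions has d(d-1)/2 independent components.
d = 4
d(d-1)/2 = 4 * 3 / 2 = 12 / 2 = 6

6


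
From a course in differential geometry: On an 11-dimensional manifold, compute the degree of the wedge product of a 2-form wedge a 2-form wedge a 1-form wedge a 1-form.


The degree of a wedge product is the sum of the degrees of the individual forms.
Degrees: 2, 2, 1, 1
Total degree = 2 + 2 + 1 + 1 = 6

6


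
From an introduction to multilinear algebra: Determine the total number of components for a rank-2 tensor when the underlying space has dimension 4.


The number of components of a rank-r tensor in d dimensions is d^r.
Here d = 4 and r = 2.
4^2 = 16

16


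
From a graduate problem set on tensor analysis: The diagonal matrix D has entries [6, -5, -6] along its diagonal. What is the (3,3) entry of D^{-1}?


For a diagonal matrix, the inverse has entries (D^{-1})_{ii} = 1/d_{ii}.
The diagonal entries are: d_{11} = 6, d_{22} = -5, d_{33} = -6
We need (D^{-1})_{33} = 1/d_{33} = 1/-6 = -1/6

-1/6


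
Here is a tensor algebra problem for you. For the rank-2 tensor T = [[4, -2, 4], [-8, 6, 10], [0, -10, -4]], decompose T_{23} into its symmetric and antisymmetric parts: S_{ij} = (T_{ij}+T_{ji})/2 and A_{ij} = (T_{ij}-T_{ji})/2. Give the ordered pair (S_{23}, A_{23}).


T_{23} = 10
T_{32} = -10
S_{23} = (10 + -10)/2 = 0/2 = 0
A_{23} = (10 - -10)/2 = 20/2 = 10
Check: S + A = 0 + 10 = 10 = T_{23}.

(0, 10)


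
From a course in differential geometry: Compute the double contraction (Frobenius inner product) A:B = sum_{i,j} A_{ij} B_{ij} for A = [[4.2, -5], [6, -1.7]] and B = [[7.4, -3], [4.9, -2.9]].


A:B = sum over all i,j of A_{ij} * B_{ij}.
Row 1: 4.2*7.4=31.08, -5*-3=15 => row sum = 46.08
Row 2: 6*4.9=29.4, -1.7*-2.9=4.93 => row sum = 34.33
Total = 46.08 + 34.33 = 80.41

80.41


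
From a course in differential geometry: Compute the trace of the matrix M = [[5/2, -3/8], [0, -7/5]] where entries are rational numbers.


The trace is the sum of diagonal entries.
Diagonal: M[1,1] = 5/2, M[2,2] = -7/5
Tr(M) = 5/2 + -7/5
Computing step by step:
After adding M[1,1]: 5/2
After adding M[2,2]: 11/10
Tr(M) = 11/10

11/10


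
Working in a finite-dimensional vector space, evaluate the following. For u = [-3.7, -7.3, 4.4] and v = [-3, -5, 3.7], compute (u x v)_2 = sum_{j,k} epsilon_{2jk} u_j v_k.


(u x v)_2 = sum_{j,k} epsilon_{2jk} u_j v_k. Only permutations of (1,2,3) contribute; the two non-zero terms are:
eps_{213} u_1 v_3 = -1 * -3.7 * 3.7 = 13.69
eps_{231} u_3 v_1 = 1 * 4.4 * -3 = -13.2
(u x v)_2 = 0.49

0.49


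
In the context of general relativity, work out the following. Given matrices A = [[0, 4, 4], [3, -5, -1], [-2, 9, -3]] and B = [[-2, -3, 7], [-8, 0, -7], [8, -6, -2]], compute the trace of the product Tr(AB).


Tr(AB) = sum_i (AB)_{ii} where (AB)_{ii} = sum_k A_{ik} B_{ki}.
(AB)_{11} = 0*-2 + 4*-8 + 4*8 = 0
(AB)_{22} = 3*-3 + -5*0 + -1*-6 = -3
(AB)_{33} = -2*7 + 9*-7 + -3*-2 = -71
Tr(AB) = 0 + -3 + -71 = -74

-74


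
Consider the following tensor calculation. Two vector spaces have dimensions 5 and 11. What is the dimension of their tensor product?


The dimension of a tensor product is the product of dimensions.
dim(V) = 5, dim(W) = 11
dim(V (x) W) = 5 * 11 = 55

55


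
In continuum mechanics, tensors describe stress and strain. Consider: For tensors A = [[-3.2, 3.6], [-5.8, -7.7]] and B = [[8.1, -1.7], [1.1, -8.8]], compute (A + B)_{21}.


Tensor addition is component-wise: (A + B)_{ij} = A_{ij} + B_{ij}.
A_{21} = -5.8
B_{21} = 1.1
(A + B)_{21} = -5.8 + 1.1 = -4.7

-4.7


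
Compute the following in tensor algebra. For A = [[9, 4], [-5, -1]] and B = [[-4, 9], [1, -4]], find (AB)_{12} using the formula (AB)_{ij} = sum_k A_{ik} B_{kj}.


(AB)_{ij} = sum_k A_{ik} B_{kj}.
For i=1, j=2:
A_{11} * B_{12} = 9 * 9 = 81
A_{12} * B_{22} = 4 * -4 = -16
Sum = 81 + -16 = 65

65


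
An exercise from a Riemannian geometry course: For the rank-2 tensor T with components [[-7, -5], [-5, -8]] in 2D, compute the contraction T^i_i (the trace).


The contraction (trace) of a rank-2 tensor is the sum of its diagonal elements.
Diagonal entries: A[1,1] = -7, A[2,2] = -8
Tr(A) = -7 + -8 = -15

-15


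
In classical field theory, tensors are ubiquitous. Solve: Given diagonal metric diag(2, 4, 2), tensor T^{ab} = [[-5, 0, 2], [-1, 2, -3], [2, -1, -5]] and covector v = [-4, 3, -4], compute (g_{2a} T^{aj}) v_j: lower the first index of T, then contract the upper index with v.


Step 1: lower the first index. For a diagonal metric, g_{ia} T^{aj} = g_{ii} T^{ij} (no sum on i).
g_{22} = 4
S_2{}^1 = 4 * T^{21} = 4 * -1 = -4
S_2{}^2 = 4 * T^{22} = 4 * 2 = 8
S_2{}^3 = 4 * T^{23} = 4 * -3 = -12
Step 2: contract S_2{}^j with v_j.
S_2{}^1 * v_1 = -4 * -4 = 16
S_2{}^2 * v_2 = 8 * 3 = 24
S_2{}^3 * v_3 = -12 * -4 = 48
Result = 16 + 24 + 48 = 88

88


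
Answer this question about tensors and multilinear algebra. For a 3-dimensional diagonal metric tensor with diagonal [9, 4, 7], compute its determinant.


For a diagonal metric, the determinant is the product of diagonal entries.
Diagonal entries: 9, 4, 7
det(g) = 9 * 4 * 7 = 252

252


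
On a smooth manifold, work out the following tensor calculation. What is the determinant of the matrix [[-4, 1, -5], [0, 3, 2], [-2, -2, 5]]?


Expanding along the first row, det(A) = a11*M_11 - a12*M_12 + a13*M_13, where M_1j is the (1,j) minor.
Minor M_11 = 3*5 - 2*-2 = 19
Minor M_12 = 0*5 - 2*-2 = 4
Minor M_13 = 0*-2 - 3*-2 = 6
det = -4*(19) - 1*(4) + -5*(6)
    = -76 - 4 + -30
    = -110

-110


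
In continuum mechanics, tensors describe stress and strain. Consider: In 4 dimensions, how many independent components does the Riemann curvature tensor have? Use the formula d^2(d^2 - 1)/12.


The Riemann tensor in d dimensions has d^2(d^2 - 1)/12 independent components.
d = 4, so d^2 = 16
d^2 - 1 = 15
d^2(d^2 - 1) = 16 * 15 = 240
Divide by 12: 240 / 12 = 20

20


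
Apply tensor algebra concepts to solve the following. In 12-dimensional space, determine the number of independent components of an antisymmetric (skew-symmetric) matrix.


An antisymmetric rank-2 tensor satisfies A_{ij} = -A_{ji}, so diagonal entries are zero.
The independent components are the upper-triangular entries: C(n, 2) = n(n-1)/2.
n = 12
C(12, 2) = 12 * 11 / 2 = 132 / 2 = 66

66


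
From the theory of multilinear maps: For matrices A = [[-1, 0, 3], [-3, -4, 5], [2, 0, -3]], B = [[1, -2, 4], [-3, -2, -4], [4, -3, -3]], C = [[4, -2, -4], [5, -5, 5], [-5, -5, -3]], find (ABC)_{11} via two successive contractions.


(ABC)_{11} = sum_m (AB)_{1m} C_{m1}. First compute row 1 of AB.
(AB)_{11} = -1*1 + 0*-3 + 3*4 = 11
(AB)_{12} = -1*-2 + 0*-2 + 3*-3 = -7
(AB)_{13} = -1*4 + 0*-4 + 3*-3 = -13
Now contract with column 1 of C:
(AB)_{11} * C_{11} = 11 * 4 = 44
(AB)_{12} * C_{21} = -7 * 5 = -35
(AB)_{13} * C_{31} = -13 * -5 = 65
(ABC)_{11} = 44 + -35 + 65 = 74

74


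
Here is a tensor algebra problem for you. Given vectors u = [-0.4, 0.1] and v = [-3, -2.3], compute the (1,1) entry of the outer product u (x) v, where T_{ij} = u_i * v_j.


The outer product entry T_{ij} = u_i * v_j.
We need i=1, j=1.
u_1 = -0.4, v_1 = -3
T_{1,1} = -0.4 * -3 = 1.2

1.2


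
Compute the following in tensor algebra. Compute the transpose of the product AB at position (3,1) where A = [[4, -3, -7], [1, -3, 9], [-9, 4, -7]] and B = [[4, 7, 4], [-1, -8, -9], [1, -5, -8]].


(AB)^T_{ij} = (AB)_{ji} = sum_k A_{jk} B_{ki}.
For i=3, j=1 we need (AB)_{13}:
A_{11} * B_{13} = 4 * 4 = 16
A_{12} * B_{23} = -3 * -9 = 27
A_{13} * B_{33} = -7 * -8 = 56
Sum = 16 + 27 + 56 = 99

99


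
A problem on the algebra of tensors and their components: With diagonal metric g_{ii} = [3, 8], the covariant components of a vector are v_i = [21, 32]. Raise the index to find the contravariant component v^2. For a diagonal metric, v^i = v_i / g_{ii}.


To raise an index with a diagonal metric: v^i = v_i / g_{ii}.
For index 2: v_2 = 32, g_{22} = 8
v^2 = 32 / 8 = 4

4


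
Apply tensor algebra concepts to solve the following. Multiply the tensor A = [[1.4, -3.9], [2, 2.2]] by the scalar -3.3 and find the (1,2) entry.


Scalar multiplication: (cA)_{ij} = c * A_{ij}.
c = -3.3
A_{12} = -3.9
(cA)_{12} = -3.3 * -3.9 = 12.87

12.87


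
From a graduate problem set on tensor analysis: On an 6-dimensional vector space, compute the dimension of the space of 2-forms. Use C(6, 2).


The dimension of the space of p-forms on an n-dimensional space is C(n, p).
n = 6, p = 2
C(6, 2) = 6! / (2! * 4!) = 15

15


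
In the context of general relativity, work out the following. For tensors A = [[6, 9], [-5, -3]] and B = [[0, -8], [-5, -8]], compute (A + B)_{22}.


Tensor addition is component-wise: (A + B)_{ij} = A_{ij} + B_{ij}.
A_{22} = -3
B_{22} = -8
(A + B)_{22} = -3 + -8 = -11

-11


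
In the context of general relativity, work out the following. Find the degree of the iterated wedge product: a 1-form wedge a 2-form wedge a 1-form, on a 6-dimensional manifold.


The degree of a wedge product is the sum of the degrees of the individual forms.
Degrees: 1, 2, 1
Total degree = 1 + 2 + 1 = 4

4


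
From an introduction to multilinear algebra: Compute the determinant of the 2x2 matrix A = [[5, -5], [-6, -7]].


For a 2x2 matrix [[a, b], [c, d]], det = a*d - b*c.
a = 5, b = -5, c = -6, d = -7
a*d = 5 * -7 = -35
b*c = -5 * -6 = 30
det = -35 - 30 = -65

-65


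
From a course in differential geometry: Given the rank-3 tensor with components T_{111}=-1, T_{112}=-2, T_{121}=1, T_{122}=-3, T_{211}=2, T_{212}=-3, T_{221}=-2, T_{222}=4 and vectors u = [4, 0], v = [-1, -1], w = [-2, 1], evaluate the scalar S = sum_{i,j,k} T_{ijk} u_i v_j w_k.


S = sum over i,j,k of T_{ijk} u_i v_j w_k. Expanding all 8 terms:
T_{111}*u_1*v_1*w_1 = -1*4*-1*-2 = -8  (running total: -8)
T_{112}*u_1*v_1*w_2 = -2*4*-1*1 = 8  (running total: 0)
T_{121}*u_1*v_2*w_1 = 1*4*-1*-2 = 8  (running total: 8)
T_{122}*u_1*v_2*w_2 = -3*4*-1*1 = 12  (running total: 20)
T_{211}*u_2*v_1*w_1 = 2*0*-1*-2 = 0  (running total: 20)
T_{212}*u_2*v_1*w_2 = -3*0*-1*1 = 0  (running total: 20)
T_{221}*u_2*v_2*w_1 = -2*0*-1*-2 = 0  (running total: 20)
T_{222}*u_2*v_2*w_2 = 4*0*-1*1 = 0  (running total: 20)
S = 20

20


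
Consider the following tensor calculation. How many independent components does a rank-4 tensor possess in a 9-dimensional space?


The number of components of a rank-r tensor in d dimensions is d^r.
Here d = 9 and r = 4.
9^4 = 6561

6561


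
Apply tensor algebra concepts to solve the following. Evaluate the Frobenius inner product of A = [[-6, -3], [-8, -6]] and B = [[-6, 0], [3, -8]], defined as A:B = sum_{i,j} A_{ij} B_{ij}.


A:B = sum over all i,j of A_{ij} * B_{ij}.
Row 1: -6*-6=36, -3*0=0 => row sum = 36
Row 2: -8*3=-24, -6*-8=48 => row sum = 24
Total = 36 + 24 = 60

60


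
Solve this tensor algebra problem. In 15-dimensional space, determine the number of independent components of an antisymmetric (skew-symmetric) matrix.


An antisymmetric rank-2 tensor satisfies A_{ij} = -A_{ji}, so diagonal entries are zero.
The independent components are the upper-triangular entries: C(n, 2) = n(n-1)/2.
n = 15
C(15, 2) = 15 * 14 / 2 = 210 / 2 = 105

105


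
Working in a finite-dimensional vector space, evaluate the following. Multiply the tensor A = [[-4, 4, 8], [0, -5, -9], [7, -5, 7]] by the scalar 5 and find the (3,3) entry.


Scalar multiplication: (cA)_{ij} = c * A_{ij}.
c = 5
A_{33} = 7
(cA)_{33} = 5 * 7 = 35

35


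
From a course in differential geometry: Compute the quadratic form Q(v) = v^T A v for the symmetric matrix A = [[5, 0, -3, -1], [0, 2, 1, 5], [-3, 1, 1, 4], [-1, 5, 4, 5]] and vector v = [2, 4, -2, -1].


First compute Av:
(Av)_1 = 5*2 + 0*4 + -3*-2 + -1*-1 = 17
(Av)_2 = 0*2 + 2*4 + 1*-2 + 5*-1 = 1
(Av)_3 = -3*2 + 1*4 + 1*-2 + 4*-1 = -8
(Av)_4 = -1*2 + 5*4 + 4*-2 + 5*-1 = 5
Av = [17, 1, -8, 5]
Then v^T (Av) = 2*17 + 4*1 + -2*-8 + -1*5
= 34 + 4 + 16 + -5 = 49

49


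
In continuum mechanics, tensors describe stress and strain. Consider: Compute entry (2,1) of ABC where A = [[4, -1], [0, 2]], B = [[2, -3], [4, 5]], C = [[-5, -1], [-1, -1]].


(ABC)_{21} = sum_m (AB)_{2m} C_{m1}. First compute row 2 of AB.
(AB)_{21} = 0*2 + 2*4 = 8
(AB)_{22} = 0*-3 + 2*5 = 10
Now contract with column 1 of C:
(AB)_{21} * C_{11} = 8 * -5 = -40
(AB)_{22} * C_{21} = 10 * -1 = -10
(ABC)_{21} = -40 + -10 = -50

-50


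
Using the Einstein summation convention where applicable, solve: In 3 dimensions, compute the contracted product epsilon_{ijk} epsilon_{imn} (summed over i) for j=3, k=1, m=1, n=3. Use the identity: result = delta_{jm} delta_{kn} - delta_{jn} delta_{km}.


Using the identity: epsilon_{ijk} epsilon_{imn} = delta_{jm} delta_{kn} - delta_{jn} delta_{km}.
delta_{31} = 0
delta_{13} = 0
delta_{33} = 1
delta_{11} = 1
Result = 0 * 0 - 1 * 1 = 0 - 1 = -1

-1


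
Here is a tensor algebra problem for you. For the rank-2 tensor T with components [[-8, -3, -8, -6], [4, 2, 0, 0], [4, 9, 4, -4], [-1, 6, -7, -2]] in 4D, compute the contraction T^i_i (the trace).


The contraction (trace) of a rank-2 tensor is the sum of its diagonal elements.
Diagonal entries: A[1,1] = -8, A[2,2] = 2, A[3,3] = 4, A[4,4] = -2
Tr(A) = -8 + 2 + 4 + -2 = -4

-4


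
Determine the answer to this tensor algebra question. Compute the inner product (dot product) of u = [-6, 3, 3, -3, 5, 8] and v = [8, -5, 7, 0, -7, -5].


The inner product u . v = sum of u_i * v_i.
Term-by-term: -6 * 8, 3 * -5, 3 * 7, -3 * 0, 5 * -7, 8 * -5
Products: -48, -15, 21, 0, -35, -40
Sum = -48 + -15 + 21 + 0 + -35 + -40 = -117

-117


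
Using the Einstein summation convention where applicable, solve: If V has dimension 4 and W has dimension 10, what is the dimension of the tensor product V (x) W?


The dimension of a tensor product is the product of dimensions.
dim(V) = 4, dim(W) = 10
dim(V (x) W) = 4 * 10 = 40

40


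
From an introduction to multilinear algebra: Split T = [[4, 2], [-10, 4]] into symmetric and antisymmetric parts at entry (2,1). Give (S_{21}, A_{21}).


T_{21} = -10
T_{12} = 2
S_{21} = (-10 + 2)/2 = -8/2 = -4
A_{21} = (-10 - 2)/2 = -12/2 = -6
Check: S + A = -4 + -6 = -10 = T_{21}.

(-4, -6)


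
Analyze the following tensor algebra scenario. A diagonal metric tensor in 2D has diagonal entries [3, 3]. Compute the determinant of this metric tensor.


For a diagonal metric, the determinant is the product of diagonal entries.
Diagonal entries: 3, 3
det(g) = 3 * 3 = 9

9


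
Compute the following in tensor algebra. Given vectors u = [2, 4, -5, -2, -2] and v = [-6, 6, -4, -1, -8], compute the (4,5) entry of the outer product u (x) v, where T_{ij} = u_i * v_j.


The outer product entry T_{ij} = u_i * v_j.
We need i=4, j=5.
u_4 = -2, v_5 = -8
T_{4,5} = -2 * -8 = 16

16


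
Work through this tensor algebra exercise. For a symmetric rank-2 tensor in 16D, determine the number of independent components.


A symmetric rank-2 tensor in d dimensions has d(d+1)/2 independent components.
d = 16
d(d+1)/2 = 16 * 17 / 2 = 272 / 2 = 136

136


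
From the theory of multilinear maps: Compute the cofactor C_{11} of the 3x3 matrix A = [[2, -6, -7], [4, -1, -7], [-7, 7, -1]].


To find cofactor C_{11}, delete row 1 and column 1.
The resulting 2x2 submatrix is: [[-1, -7], [7, -1]]
Minor M_{11} = -1*-1 - -7*7
  = 1 - -49 = 50
Sign = (-1)^(1+1) = (-1)^2 = 1
Cofactor C_{11} = 1 * 50 = 50

50


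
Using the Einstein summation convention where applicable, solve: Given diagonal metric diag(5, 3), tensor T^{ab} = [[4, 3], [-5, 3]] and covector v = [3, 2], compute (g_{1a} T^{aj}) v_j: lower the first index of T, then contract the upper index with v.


Step 1: lower the first index. For a diagonal metric, g_{ia} T^{aj} = g_{ii} T^{ij} (no sum on i).
g_{11} = 5
S_1{}^1 = 5 * T^{11} = 5 * 4 = 20
S_1{}^2 = 5 * T^{12} = 5 * 3 = 15
Step 2: contract S_1{}^j with v_j.
S_1{}^1 * v_1 = 20 * 3 = 60
S_1{}^2 * v_2 = 15 * 2 = 30
Result = 60 + 30 = 90

90


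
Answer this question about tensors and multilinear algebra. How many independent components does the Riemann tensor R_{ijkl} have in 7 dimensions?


The Riemann tensor in d dimensions has d^2(d^2 - 1)/12 independent components.
d = 7, so d^2 = 49
d^2 - 1 = 48
d^2(d^2 - 1) = 49 * 48 = 2352
Divide by 12: 2352 / 12 = 196

196


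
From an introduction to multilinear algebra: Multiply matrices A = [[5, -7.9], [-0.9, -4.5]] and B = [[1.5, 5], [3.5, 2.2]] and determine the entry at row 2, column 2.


(AB)_{ij} = sum_k A_{ik} B_{kj}.
For i=2, j=2:
A_{21} * B_{12} = -0.9 * 5 = -4.5
A_{22} * B_{22} = -4.5 * 2.2 = -9.9
Sum = -4.5 + -9.9 = -14.4

-14.4


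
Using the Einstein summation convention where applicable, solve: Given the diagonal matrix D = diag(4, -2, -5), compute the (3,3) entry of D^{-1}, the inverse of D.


For a diagonal matrix, the inverse has entries (D^{-1})_{ii} = 1/d_{ii}.
The diagonal entries are: d_{11} = 4, d_{22} = -2, d_{33} = -5
We need (D^{-1})_{33} = 1/d_{33} = 1/-5 = -1/5

-1/5


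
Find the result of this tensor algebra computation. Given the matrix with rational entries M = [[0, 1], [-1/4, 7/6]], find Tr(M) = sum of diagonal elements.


The trace is the sum of diagonal entries.
Diagonal: M[1,1] = 0, M[2,2] = 7/6
Tr(M) = 0 + 7/6
Computing step by step:
After adding M[1,1]: 0
After adding M[2,2]: 7/6
Tr(M) = 7/6

7/6


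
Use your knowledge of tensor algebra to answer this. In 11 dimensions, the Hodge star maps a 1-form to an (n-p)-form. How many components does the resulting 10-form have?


The Hodge dual of a p-form on an n-dimensional manifold is an (n-p)-form.
n = 11, p = 1, so dual degree = 11 - 1 = 10
The number of components is C(n, n-p) = C(11, 10) = 11

11


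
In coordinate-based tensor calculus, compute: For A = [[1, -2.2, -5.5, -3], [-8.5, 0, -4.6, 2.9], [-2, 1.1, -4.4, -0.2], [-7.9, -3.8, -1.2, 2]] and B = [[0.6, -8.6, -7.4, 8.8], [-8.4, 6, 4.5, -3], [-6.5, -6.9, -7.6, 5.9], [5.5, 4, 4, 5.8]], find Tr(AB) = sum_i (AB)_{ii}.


Tr(AB) = sum_i (AB)_{ii} where (AB)_{ii} = sum_k A_{ik} B_{ki}.
(AB)_{11} = 1*0.6 + -2.2*-8.4 + -5.5*-6.5 + -3*5.5 = 38.33
(AB)_{22} = -8.5*-8.6 + 0*6 + -4.6*-6.9 + 2.9*4 = 116.44
(AB)_{33} = -2*-7.4 + 1.1*4.5 + -4.4*-7.6 + -0.2*4 = 52.39
(AB)_{44} = -7.9*8.8 + -3.8*-3 + -1.2*5.9 + 2*5.8 = -53.6
Tr(AB) = 38.33 + 116.44 + 52.39 + -53.6 = 153.56

153.56


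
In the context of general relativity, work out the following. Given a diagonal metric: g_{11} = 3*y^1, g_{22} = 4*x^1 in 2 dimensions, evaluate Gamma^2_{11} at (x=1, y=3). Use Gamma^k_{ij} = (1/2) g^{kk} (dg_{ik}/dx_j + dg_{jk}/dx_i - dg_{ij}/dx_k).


For a diagonal metric, Gamma^k_{ij} = (1/2) g^{kk} (dg_{ik}/dx_j + dg_{jk}/dx_i - dg_{ij}/dx_k).
The metric is diagonal, so g_{ab} = 0 for a != b.
At the given point: g_{11} = 9, g_{22} = 4
g^{22} = 1/4
dg_{12}/dx_1 = 0 (off-diagonal)
dg_{12}/dx_1 = 0 (off-diagonal)
dg_{11}/dx_2 = dg_{11}/dx_2 = 3
Numerator = 0 + 0 - 3 = -3
Gamma^2_{11} = -3 / (2 * 4) = -3/8

-3/8


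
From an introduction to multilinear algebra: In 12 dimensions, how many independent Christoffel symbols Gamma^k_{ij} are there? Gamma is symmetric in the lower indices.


Christoffel symbols Gamma^k_{ij} are symmetric in i,j, so there are d * d(d+1)/2 independent symbols.
d = 12
d(d+1)/2 = 12 * 13 / 2 = 78
Total = 12 * 78 = 936

936


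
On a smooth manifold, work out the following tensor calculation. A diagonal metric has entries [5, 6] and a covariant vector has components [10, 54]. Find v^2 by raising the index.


To raise an index with a diagonal metric: v^i = v_i / g_{ii}.
For index 2: v_2 = 54, g_{22} = 6
v^2 = 54 / 6 = 9

9


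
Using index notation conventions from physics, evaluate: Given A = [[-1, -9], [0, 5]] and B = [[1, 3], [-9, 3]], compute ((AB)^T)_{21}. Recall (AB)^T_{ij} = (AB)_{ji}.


(AB)^T_{ij} = (AB)_{ji} = sum_k A_{jk} B_{ki}.
For i=2, j=1 we need (AB)_{12}:
A_{11} * B_{12} = -1 * 3 = -3
A_{12} * B_{22} = -9 * 3 = -27
Sum = -3 + -27 = -30

-30


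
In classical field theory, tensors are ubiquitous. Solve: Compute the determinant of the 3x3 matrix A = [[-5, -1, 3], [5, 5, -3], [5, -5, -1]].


Expanding along the first row, det(A) = a11*M_11 - a12*M_12 + a13*M_13, where M_1j is the (1,j) minor.
Minor M_11 = 5*-1 - -3*-5 = -20
Minor M_12 = 5*-1 - -3*5 = 10
Minor M_13 = 5*-5 - 5*5 = -50
det = -5*(-20) - -1*(10) + 3*(-50)
    = 100 - -10 + -150
    = -40

-40


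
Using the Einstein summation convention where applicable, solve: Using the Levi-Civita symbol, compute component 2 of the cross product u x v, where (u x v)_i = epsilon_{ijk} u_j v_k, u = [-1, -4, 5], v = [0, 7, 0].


(u x v)_2 = sum_{j,k} epsilon_{2jk} u_j v_k. Only permutations of (1,2,3) contribute; the two non-zero terms are:
eps_{213} u_1 v_3 = -1 * -1 * 0 = 0
eps_{231} u_3 v_1 = 1 * 5 * 0 = 0
(u x v)_2 = 0

0


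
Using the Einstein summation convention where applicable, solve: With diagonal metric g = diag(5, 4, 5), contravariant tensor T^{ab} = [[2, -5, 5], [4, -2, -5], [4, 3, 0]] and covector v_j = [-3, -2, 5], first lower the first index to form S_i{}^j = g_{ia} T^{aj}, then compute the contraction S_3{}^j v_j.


Step 1: lower the first index. For a diagonal metric, g_{ia} T^{aj} = g_{ii} T^{ij} (no sum on i).
g_{33} = 5
S_3{}^1 = 5 * T^{31} = 5 * 4 = 20
S_3{}^2 = 5 * T^{32} = 5 * 3 = 15
S_3{}^3 = 5 * T^{33} = 5 * 0 = 0
Step 2: contract S_3{}^j with v_j.
S_3{}^1 * v_1 = 20 * -3 = -60
S_3{}^2 * v_2 = 15 * -2 = -30
S_3{}^3 * v_3 = 0 * 5 = 0
Result = -60 + -30 + 0 = -90

-90


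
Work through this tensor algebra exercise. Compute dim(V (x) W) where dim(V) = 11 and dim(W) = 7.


The dimension of a tensor product is the product of dimensions.
dim(V) = 11, dim(W) = 7
dim(V (x) W) = 11 * 7 = 77

77


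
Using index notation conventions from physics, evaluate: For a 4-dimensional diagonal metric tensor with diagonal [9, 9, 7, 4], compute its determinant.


For a diagonal metric, the determinant is the product of diagonal entries.
Diagonal entries: 9, 9, 7, 4
det(g) = 9 * 9 * 7 * 4 = 2268

2268


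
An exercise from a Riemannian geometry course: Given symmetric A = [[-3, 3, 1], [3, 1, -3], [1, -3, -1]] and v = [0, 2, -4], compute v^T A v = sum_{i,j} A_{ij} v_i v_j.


First compute Av:
(Av)_1 = -3*0 + 3*2 + 1*-4 = 2
(Av)_2 = 3*0 + 1*2 + -3*-4 = 14
(Av)_3 = 1*0 + -3*2 + -1*-4 = -2
Av = [2, 14, -2]
Then v^T (Av) = 0*2 + 2*14 + -4*-2
= 0 + 28 + 8 = 36

36


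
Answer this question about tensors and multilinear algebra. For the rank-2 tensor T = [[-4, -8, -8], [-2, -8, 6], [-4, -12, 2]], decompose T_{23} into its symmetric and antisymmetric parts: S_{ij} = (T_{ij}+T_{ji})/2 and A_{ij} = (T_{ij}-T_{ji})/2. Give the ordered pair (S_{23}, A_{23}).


T_{23} = 6
T_{32} = -12
S_{23} = (6 + -12)/2 = -6/2 = -3
A_{23} = (6 - -12)/2 = 18/2 = 9
Check: S + A = -3 + 9 = 6 = T_{23}.

(-3, 9)


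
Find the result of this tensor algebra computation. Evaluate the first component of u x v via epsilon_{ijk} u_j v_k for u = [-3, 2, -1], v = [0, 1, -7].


(u x v)_1 = sum_{j,k} epsilon_{1jk} u_j v_k. Only permutations of (1,2,3) contribute; the two non-zero terms are:
eps_{123} u_2 v_3 = 1 * 2 * -7 = -14
eps_{132} u_3 v_2 = -1 * -1 * 1 = 1
(u x v)_1 = -13

-13


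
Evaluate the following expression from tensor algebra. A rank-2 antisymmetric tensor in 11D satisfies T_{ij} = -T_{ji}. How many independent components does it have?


An antisymmetric rank-2 tensor satisfies A_{ij} = -A_{ji}, so diagonal entries are zero.
The independent components are the upper-triangular entries: C(n, 2) = n(n-1)/2.
n = 11
C(11, 2) = 11 * 10 / 2 = 110 / 2 = 55

55


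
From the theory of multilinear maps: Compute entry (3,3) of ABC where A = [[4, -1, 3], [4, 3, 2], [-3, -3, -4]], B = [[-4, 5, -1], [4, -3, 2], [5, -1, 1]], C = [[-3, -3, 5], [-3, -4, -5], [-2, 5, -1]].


(ABC)_{33} = sum_m (AB)_{3m} C_{m3}. First compute row 3 of AB.
(AB)_{31} = -3*-4 + -3*4 + -4*5 = -20
(AB)_{32} = -3*5 + -3*-3 + -4*-1 = -2
(AB)_{33} = -3*-1 + -3*2 + -4*1 = -7
Now contract with column 3 of C:
(AB)_{31} * C_{13} = -20 * 5 = -100
(AB)_{32} * C_{23} = -2 * -5 = 10
(AB)_{33} * C_{33} = -7 * -1 = 7
(ABC)_{33} = -100 + 10 + 7 = -83

-83


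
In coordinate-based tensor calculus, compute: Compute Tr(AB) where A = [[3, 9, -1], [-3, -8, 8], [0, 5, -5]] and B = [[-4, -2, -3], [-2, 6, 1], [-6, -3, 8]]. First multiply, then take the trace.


Tr(AB) = sum_i (AB)_{ii} where (AB)_{ii} = sum_k A_{ik} B_{ki}.
(AB)_{11} = 3*-4 + 9*-2 + -1*-6 = -24
(AB)_{22} = -3*-2 + -8*6 + 8*-3 = -66
(AB)_{33} = 0*-3 + 5*1 + -5*8 = -35
Tr(AB) = -24 + -66 + -35 = -125

-125


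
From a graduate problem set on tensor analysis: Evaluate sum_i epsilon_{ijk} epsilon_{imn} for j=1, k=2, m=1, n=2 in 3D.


Using the identity: epsilon_{ijk} epsilon_{imn} = delta_{jm} delta_{kn} - delta_{jn} delta_{km}.
delta_{11} = 1
delta_{22} = 1
delta_{12} = 0
delta_{21} = 0
Result = 1 * 1 - 0 * 0 = 1 - 0 = 1

1


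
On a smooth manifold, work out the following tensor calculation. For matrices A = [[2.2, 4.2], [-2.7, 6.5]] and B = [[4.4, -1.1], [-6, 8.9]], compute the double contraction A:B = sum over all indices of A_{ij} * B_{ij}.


A:B = sum over all i,j of A_{ij} * B_{ij}.
Row 1: 2.2*4.4=9.68, 4.2*-1.1=-4.62 => row sum = 5.06
Row 2: -2.7*-6=16.2, 6.5*8.9=57.85 => row sum = 74.05
Total = 5.06 + 74.05 = 79.11

79.11


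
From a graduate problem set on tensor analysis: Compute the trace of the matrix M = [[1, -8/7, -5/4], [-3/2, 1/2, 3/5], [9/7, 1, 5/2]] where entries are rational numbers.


The trace is the sum of diagonal entries.
Diagonal: M[1,1] = 1, M[2,2] = 1/2, M[3,3] = 5/2
Tr(M) = 1 + 1/2 + 5/2
Computing step by step:
After adding M[1,1]: 1
After adding M[2,2]: 3/2
After adding M[3,3]: 4
Tr(M) = 4

4


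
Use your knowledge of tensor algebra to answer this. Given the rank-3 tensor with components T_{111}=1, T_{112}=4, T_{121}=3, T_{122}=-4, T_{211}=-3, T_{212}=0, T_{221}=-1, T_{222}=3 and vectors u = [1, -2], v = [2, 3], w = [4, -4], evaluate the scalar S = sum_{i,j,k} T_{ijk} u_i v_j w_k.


S = sum over i,j,k of T_{ijk} u_i v_j w_k. Expanding all 8 terms:
T_{111}*u_1*v_1*w_1 = 1*1*2*4 = 8  (running total: 8)
T_{112}*u_1*v_1*w_2 = 4*1*2*-4 = -32  (running total: -24)
T_{121}*u_1*v_2*w_1 = 3*1*3*4 = 36  (running total: 12)
T_{122}*u_1*v_2*w_2 = -4*1*3*-4 = 48  (running total: 60)
T_{211}*u_2*v_1*w_1 = -3*-2*2*4 = 48  (running total: 108)
T_{212}*u_2*v_1*w_2 = 0*-2*2*-4 = 0  (running total: 108)
T_{221}*u_2*v_2*w_1 = -1*-2*3*4 = 24  (running total: 132)
T_{222}*u_2*v_2*w_2 = 3*-2*3*-4 = 72  (running total: 204)
S = 204

204


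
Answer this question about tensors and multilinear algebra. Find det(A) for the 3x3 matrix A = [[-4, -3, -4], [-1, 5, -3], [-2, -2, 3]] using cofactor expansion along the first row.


Expanding along the first row, det(A) = a11*M_11 - a12*M_12 + a13*M_13, where M_1j is the (1,j) minor.
Minor M_11 = 5*3 - -3*-2 = 9
Minor M_12 = -1*3 - -3*-2 = -9
Minor M_13 = -1*-2 - 5*-2 = 12
det = -4*(9) - -3*(-9) + -4*(12)
    = -36 - 27 + -48
    = -111

-111


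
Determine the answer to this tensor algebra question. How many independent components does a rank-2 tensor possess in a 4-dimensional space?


The number of components of a rank-r tensor in d dimensions is d^r.
Here d = 4 and r = 2.
4^2 = 16

16


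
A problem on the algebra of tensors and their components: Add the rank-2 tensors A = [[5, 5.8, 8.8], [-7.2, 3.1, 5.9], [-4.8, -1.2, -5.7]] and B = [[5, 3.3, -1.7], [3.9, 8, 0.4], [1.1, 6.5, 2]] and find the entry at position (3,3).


Tensor addition is component-wise: (A + B)_{ij} = A_{ij} + B_{ij}.
A_{33} = -5.7
B_{33} = 2
(A + B)_{33} = -5.7 + 2 = -3.7

-3.7


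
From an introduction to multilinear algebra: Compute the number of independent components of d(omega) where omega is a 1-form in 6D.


The exterior derivative of a p-form is a (p+1)-form.
Its number of independent components is C(n, p+1).
n = 6, p+1 = 2
C(6, 2) = 15

15


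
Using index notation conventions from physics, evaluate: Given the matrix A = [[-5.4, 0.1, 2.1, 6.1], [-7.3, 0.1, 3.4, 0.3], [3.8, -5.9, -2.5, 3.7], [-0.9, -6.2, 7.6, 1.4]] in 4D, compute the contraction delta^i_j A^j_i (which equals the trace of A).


The contraction (trace) of a rank-2 tensor is the sum of its diagonal elements.
Diagonal entries: A[1,1] = -5.4, A[2,2] = 0.1, A[3,3] = -2.5, A[4,4] = 1.4
Tr(A) = -5.4 + 0.1 + -2.5 + 1.4 = -6.4

-6.4


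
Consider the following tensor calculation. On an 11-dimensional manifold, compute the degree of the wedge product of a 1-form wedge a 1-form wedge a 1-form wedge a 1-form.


The degree of a wedge product is the sum of the degrees of the individual forms.
Degrees: 1, 1, 1, 1
Total degree = 1 + 1 + 1 + 1 = 4

4


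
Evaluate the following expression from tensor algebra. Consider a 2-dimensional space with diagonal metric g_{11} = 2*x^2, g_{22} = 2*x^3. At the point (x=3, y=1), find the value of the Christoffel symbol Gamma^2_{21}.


For a diagonal metric, Gamma^k_{ij} = (1/2) g^{kk} (dg_{ik}/dx_j + dg_{jk}/dx_i - dg_{ij}/dx_k).
The metric is diagonal, so g_{ab} = 0 for a != b.
At the given point: g_{11} = 18, g_{22} = 54
g^{22} = 1/54
dg_{22}/dx_1 = dg_{22}/dx_1 = 54
dg_{12}/dx_2 = 0 (off-diagonal)
dg_{21}/dx_2 = 0 (off-diagonal)
Numerator = 54 + 0 - 0 = 54
Gamma^2_{21} = 54 / (2 * 54) = 1/2

1/2


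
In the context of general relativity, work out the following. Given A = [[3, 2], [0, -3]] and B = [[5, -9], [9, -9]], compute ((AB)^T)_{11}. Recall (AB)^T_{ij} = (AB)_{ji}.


(AB)^T_{ij} = (AB)_{ji} = sum_k A_{jk} B_{ki}.
For i=1, j=1 we need (AB)_{11}:
A_{11} * B_{11} = 3 * 5 = 15
A_{12} * B_{21} = 2 * 9 = 18
Sum = 15 + 18 = 33

33


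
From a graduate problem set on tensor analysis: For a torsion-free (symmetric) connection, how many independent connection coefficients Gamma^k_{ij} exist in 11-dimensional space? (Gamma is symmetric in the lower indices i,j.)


Christoffel symbols Gamma^k_{ij} are symmetric in i,j, so there are d * d(d+1)/2 independent symbols.
d = 11
d(d+1)/2 = 11 * 12 / 2 = 66
Total = 11 * 66 = 726

726


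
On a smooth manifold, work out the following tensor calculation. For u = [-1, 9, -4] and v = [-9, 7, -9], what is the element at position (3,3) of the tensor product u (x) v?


The outer product entry T_{ij} = u_i * v_j.
We need i=3, j=3.
u_3 = -4, v_3 = -9
T_{3,3} = -4 * -9 = 36

36


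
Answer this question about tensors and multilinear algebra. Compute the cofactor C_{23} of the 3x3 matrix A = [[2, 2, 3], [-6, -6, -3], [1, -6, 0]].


To find cofactor C_{23}, delete row 2 and column 3.
The resulting 2x2 submatrix is: [[2, 2], [1, -6]]
Minor M_{23} = 2*-6 - 2*1
  = -12 - 2 = -14
Sign = (-1)^(2+3) = (-1)^5 = -1
Cofactor C_{23} = -1 * -14 = 14

14


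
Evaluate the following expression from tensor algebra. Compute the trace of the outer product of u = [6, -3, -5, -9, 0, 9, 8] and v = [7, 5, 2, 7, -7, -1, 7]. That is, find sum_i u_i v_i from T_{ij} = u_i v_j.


The outer product gives T_{ij} = u_i v_j.
The trace (contraction) is Tr(T) = sum_i T_{ii} = sum_i u_i v_i.
Diagonal entries:
T_{11} = u_1 * v_1 = 6 * 7 = 42
T_{22} = u_2 * v_2 = -3 * 5 = -15
T_{33} = u_3 * v_3 = -5 * 2 = -10
T_{44} = u_4 * v_4 = -9 * 7 = -63
T_{55} = u_5 * v_5 = 0 * -7 = 0
T_{66} = u_6 * v_6 = 9 * -1 = -9
T_{77} = u_7 * v_7 = 8 * 7 = 56
Tr(T) = 42 + -15 + -10 + -63 + 0 + -9 + 56 = 1

1


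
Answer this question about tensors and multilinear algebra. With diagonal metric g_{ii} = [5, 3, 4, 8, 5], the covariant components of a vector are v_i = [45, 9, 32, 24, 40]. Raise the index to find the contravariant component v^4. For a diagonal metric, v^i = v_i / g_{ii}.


To raise an index with a diagonal metric: v^i = v_i / g_{ii}.
For index 4: v_4 = 24, g_{44} = 8
v^4 = 24 / 8 = 3

3


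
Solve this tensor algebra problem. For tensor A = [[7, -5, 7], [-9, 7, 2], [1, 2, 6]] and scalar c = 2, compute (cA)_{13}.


Scalar multiplication: (cA)_{ij} = c * A_{ij}.
c = 2
A_{13} = 7
(cA)_{13} = 2 * 7 = 14

14


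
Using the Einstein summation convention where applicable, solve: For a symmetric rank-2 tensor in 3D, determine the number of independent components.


A symmetric rank-2 tensor in d dimensions has d(d+1)/2 independent components.
d = 3
d(d+1)/2 = 3 * 4 / 2 = 12 / 2 = 6

6


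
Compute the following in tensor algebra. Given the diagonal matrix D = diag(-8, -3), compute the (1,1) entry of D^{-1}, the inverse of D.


For a diagonal matrix, the inverse has entries (D^{-1})_{ii} = 1/d_{ii}.
The diagonal entries are: d_{11} = -8, d_{22} = -3
We need (D^{-1})_{11} = 1/d_{11} = 1/-8 = -1/8

-1/8


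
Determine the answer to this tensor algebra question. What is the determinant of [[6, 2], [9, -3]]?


For a 2x2 matrix [[a, b], [c, d]], det = a*d - b*c.
a = 6, b = 2, c = 9, d = -3
a*d = 6 * -3 = -18
b*c = 2 * 9 = 18
det = -18 - 18 = -36

-36


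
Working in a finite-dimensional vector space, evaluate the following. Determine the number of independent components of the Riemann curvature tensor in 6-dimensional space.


The Riemann tensor in d dimensions has d^2(d^2 - 1)/12 independent components.
d = 6, so d^2 = 36
d^2 - 1 = 35
d^2(d^2 - 1) = 36 * 35 = 1260
Divide by 12: 1260 / 12 = 105

105


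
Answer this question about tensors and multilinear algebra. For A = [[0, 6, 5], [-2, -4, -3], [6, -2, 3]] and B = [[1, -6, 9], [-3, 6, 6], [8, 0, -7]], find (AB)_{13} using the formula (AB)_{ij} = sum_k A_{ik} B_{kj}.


(AB)_{ij} = sum_k A_{ik} B_{kj}.
For i=1, j=3:
A_{11} * B_{13} = 0 * 9 = 0
A_{12} * B_{23} = 6 * 6 = 36
A_{13} * B_{33} = 5 * -7 = -35
Sum = 0 + 36 + -35 = 1

1


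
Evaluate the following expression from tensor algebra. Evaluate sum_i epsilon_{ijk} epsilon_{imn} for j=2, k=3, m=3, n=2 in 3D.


Using the identity: epsilon_{ijk} epsilon_{imn} = delta_{jm} delta_{kn} - delta_{jn} delta_{km}.
delta_{23} = 0
delta_{32} = 0
delta_{22} = 1
delta_{33} = 1
Result = 0 * 0 - 1 * 1 = 0 - 1 = -1

-1


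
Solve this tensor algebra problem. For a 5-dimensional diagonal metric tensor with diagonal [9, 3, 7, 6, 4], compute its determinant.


For a diagonal metric, the determinant is the product of diagonal entries.
Diagonal entries: 9, 3, 7, 6, 4
det(g) = 9 * 3 * 7 * 6 * 4 = 4536

4536


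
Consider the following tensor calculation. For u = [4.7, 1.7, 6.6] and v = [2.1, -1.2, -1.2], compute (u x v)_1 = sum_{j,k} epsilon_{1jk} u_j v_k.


(u x v)_1 = sum_{j,k} epsilon_{1jk} u_j v_k. Only permutations of (1,2,3) contribute; the two non-zero terms are:
eps_{123} u_2 v_3 = 1 * 1.7 * -1.2 = -2.04
eps_{132} u_3 v_2 = -1 * 6.6 * -1.2 = 7.92
(u x v)_1 = 5.88

5.88


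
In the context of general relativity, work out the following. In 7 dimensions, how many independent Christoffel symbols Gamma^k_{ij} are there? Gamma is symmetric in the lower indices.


Christoffel symbols Gamma^k_{ij} are symmetric in i,j, so there are d * d(d+1)/2 independent symbols.
d = 7
d(d+1)/2 = 7 * 8 / 2 = 28
Total = 7 * 28 = 196

196


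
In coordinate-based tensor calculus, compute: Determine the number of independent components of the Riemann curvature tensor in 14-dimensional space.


The Riemann tensor in d dimensions has d^2(d^2 - 1)/12 independent components.
d = 14, so d^2 = 196
d^2 - 1 = 195
d^2(d^2 - 1) = 196 * 195 = 38220
Divide by 12: 38220 / 12 = 3185

3185


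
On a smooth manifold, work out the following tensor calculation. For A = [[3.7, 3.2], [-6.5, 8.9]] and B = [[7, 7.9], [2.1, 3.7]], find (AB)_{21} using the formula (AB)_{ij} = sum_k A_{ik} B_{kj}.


(AB)_{ij} = sum_k A_{ik} B_{kj}.
For i=2, j=1:
A_{21} * B_{11} = -6.5 * 7 = -45.5
A_{22} * B_{21} = 8.9 * 2.1 = 18.69
Sum = -45.5 + 18.69 = -26.81

-26.81


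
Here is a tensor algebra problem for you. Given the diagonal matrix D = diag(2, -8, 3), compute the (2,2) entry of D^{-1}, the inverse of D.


For a diagonal matrix, the inverse has entries (D^{-1})_{ii} = 1/d_{ii}.
The diagonal entries are: d_{11} = 2, d_{22} = -8, d_{33} = 3
We need (D^{-1})_{22} = 1/d_{22} = 1/-8 = -1/8

-1/8


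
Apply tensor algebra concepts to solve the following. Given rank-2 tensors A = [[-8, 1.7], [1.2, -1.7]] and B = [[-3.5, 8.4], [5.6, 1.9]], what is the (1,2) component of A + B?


Tensor addition is component-wise: (A + B)_{ij} = A_{ij} + B_{ij}.
A_{12} = 1.7
B_{12} = 8.4
(A + B)_{12} = 1.7 + 8.4 = 10.1

10.1


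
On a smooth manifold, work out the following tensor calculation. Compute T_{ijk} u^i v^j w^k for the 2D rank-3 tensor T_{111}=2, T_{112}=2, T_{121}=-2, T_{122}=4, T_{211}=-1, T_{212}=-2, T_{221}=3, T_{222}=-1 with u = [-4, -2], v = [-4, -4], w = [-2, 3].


S = sum over i,j,k of T_{ijk} u_i v_j w_k. Expanding all 8 terms:
T_{111}*u_1*v_1*w_1 = 2*-4*-4*-2 = -64  (running total: -64)
T_{112}*u_1*v_1*w_2 = 2*-4*-4*3 = 96  (running total: 32)
T_{121}*u_1*v_2*w_1 = -2*-4*-4*-2 = 64  (running total: 96)
T_{122}*u_1*v_2*w_2 = 4*-4*-4*3 = 192  (running total: 288)
T_{211}*u_2*v_1*w_1 = -1*-2*-4*-2 = 16  (running total: 304)
T_{212}*u_2*v_1*w_2 = -2*-2*-4*3 = -48  (running total: 256)
T_{221}*u_2*v_2*w_1 = 3*-2*-4*-2 = -48  (running total: 208)
T_{222}*u_2*v_2*w_2 = -1*-2*-4*3 = -24  (running total: 184)
S = 184

184


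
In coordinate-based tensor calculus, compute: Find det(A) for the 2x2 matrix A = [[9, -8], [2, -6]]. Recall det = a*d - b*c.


For a 2x2 matrix [[a, b], [c, d]], det = a*d - b*c.
a = 9, b = -8, c = 2, d = -6
a*d = 9 * -6 = -54
b*c = -8 * 2 = -16
det = -54 - -16 = -38

-38


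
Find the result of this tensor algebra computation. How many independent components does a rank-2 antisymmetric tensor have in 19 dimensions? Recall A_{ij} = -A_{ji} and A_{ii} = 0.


An antisymmetric rank-2 tensor satisfies A_{ij} = -A_{ji}, so diagonal entries are zero.
The independent components are the upper-triangular entries: C(n, 2) = n(n-1)/2.
n = 19
C(19, 2) = 19 * 18 / 2 = 342 / 2 = 171

171


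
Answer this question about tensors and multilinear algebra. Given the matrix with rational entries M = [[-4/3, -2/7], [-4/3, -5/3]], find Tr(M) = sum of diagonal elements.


The trace is the sum of diagonal entries.
Diagonal: M[1,1] = -4/3, M[2,2] = -5/3
Tr(M) = -4/3 + -5/3
Computing step by step:
After adding M[1,1]: -4/3
After adding M[2,2]: -3
Tr(M) = -3

-3


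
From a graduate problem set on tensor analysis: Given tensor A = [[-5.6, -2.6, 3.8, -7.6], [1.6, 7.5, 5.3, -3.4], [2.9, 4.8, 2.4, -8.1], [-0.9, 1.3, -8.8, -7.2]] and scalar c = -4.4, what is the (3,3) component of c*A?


Scalar multiplication: (cA)_{ij} = c * A_{ij}.
c = -4.4
A_{33} = 2.4
(cA)_{33} = -4.4 * 2.4 = -10.56

-10.56


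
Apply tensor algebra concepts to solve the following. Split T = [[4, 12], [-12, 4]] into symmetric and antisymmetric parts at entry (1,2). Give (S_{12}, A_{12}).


T_{12} = 12
T_{21} = -12
S_{12} = (12 + -12)/2 = 0/2 = 0
A_{12} = (12 - -12)/2 = 24/2 = 12
Check: S + A = 0 + 12 = 12 = T_{12}.

(0, 12)
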